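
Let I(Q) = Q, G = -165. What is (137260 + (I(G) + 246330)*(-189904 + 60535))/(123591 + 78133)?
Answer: -31845982625/201724 ≈ -1.5787e+5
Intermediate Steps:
(137260 + (I(G) + 246330)*(-189904 + 60535))/(123591 + 78133) = (137260 + (-165 + 246330)*(-189904 + 60535))/(123591 + 78133) = (137260 + 246165*(-129369))/201724 = (137260 - 31846119885)*(1/201724) = -31845982625*1/201724 = -31845982625/201724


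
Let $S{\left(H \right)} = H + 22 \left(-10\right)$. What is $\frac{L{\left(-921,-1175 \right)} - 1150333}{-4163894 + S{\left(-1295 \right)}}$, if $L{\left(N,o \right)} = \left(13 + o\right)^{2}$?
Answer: $- \frac{199911}{4165409} \approx -0.047993$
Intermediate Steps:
$S{\left(H \right)} = -220 + H$ ($S{\left(H \right)} = H - 220 = -220 + H$)
$\frac{L{\left(-921,-1175 \right)} - 1150333}{-4163894 + S{\left(-1295 \right)}} = \frac{\left(13 - 1175\right)^{2} - 1150333}{-4163894 - 1515} = \frac{\left(-1162\right)^{2} - 1150333}{-4163894 - 1515} = \frac{1350244 - 1150333}{-4165409} = 199911 \left(- \frac{1}{4165409}\right) = - \frac{199911}{4165409}$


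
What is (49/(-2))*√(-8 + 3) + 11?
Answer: 11 - 49*I*√5/2 ≈ 11.0 - 54.784*I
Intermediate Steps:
(49/(-2))*√(-8 + 3) + 11 = (49*(-½))*√(-5) + 11 = -49*I*√5/2 + 11 = 11 - 49*I*√5/2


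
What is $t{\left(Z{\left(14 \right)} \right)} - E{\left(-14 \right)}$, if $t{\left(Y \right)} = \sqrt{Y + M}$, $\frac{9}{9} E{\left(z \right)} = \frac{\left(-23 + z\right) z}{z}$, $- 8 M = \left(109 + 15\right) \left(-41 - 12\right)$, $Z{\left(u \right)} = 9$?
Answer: $37 + \frac{\sqrt{3322}}{2} \approx 65.818$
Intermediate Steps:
$M = \frac{1643}{2}$ ($M = - \frac{\left(109 + 15\right) \left(-41 - 12\right)}{8} = - \frac{124 \left(-53\right)}{8} = \left(- \frac{1}{8}\right) \left(-6572\right) = \frac{1643}{2} \approx 821.5$)
$E{\left(z \right)} = -23 + z$ ($E{\left(z \right)} = \frac{\left(-23 + z\right) z}{z} = \frac{z \left(-23 + z\right)}{z} = -23 + z$)
$t{\left(Y \right)} = \sqrt{\frac{1643}{2} + Y}$ ($t{\left(Y \right)} = \sqrt{Y + \frac{1643}{2}} = \sqrt{\frac{1643}{2} + Y}$)
$t{\left(Z{\left(14 \right)} \right)} - E{\left(-14 \right)} = \frac{\sqrt{3286 + 4 \cdot 9}}{2} - \left(-23 - 14\right) = \frac{\sqrt{3286 + 36}}{2} - -37 = \frac{\sqrt{3322}}{2} + 37 = 37 + \frac{\sqrt{3322}}{2}$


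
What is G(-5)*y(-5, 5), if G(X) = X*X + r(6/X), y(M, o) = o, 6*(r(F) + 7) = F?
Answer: 89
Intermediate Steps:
r(F) = -7 + F/6
G(X) = -7 + 1/X + X**2 (G(X) = X*X + (-7 + (6/X)/6) = X**2 + (-7 + 1/X) = -7 + 1/X + X**2)
G(-5)*y(-5, 5) = (-7 + 1/(-5) + (-5)**2)*5 = (-7 - 1/5 + 25)*5 = (89/5)*5 = 89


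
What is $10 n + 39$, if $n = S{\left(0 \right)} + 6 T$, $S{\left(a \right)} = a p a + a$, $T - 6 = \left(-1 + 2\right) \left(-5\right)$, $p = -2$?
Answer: $99$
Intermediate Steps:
$T = 1$ ($T = 6 + \left(-1 + 2\right) \left(-5\right) = 6 + 1 \left(-5\right) = 6 - 5 = 1$)
$S{\left(a \right)} = a - 2 a^{2}$ ($S{\left(a \right)} = a \left(- 2 a\right) + a = - 2 a^{2} + a = a - 2 a^{2}$)
$n = 6$ ($n = 0 \left(1 - 0\right) + 6 \cdot 1 = 0 \left(1 + 0\right) + 6 = 0 \cdot 1 + 6 = 0 + 6 = 6$)
$10 n + 39 = 10 \cdot 6 + 39 = 60 + 39 = 99$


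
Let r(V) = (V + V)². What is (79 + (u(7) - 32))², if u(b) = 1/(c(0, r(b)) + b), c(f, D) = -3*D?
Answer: 745617636/337561 ≈ 2208.8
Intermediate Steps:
r(V) = 4*V² (r(V) = (2*V)² = 4*V²)
u(b) = 1/(b - 12*b²) (u(b) = 1/(-12*b² + b) = 1/(b - 12*b²))
(79 + (u(7) - 32))² = (79 + (-1/(7*(-1 + 12*7)) - 32))² = (79 + (-1*⅐/(-1 + 84) - 32))² = (79 + (-1*⅐/83 - 32))² = (79 + (-1*⅐*1/83 - 32))² = (79 + (-1/581 - 32))² = (79 - 18593/581)² = (27306/581)² = 745617636/337561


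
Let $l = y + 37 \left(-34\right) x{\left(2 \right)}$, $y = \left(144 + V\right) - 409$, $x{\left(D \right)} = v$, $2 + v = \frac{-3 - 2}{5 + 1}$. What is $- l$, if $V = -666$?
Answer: $- \frac{7900}{3} \approx -2633.3$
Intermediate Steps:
$v = - \frac{17}{6}$ ($v = -2 + \frac{-3 - 2}{5 + 1} = -2 - \frac{5}{6} = - \frac{17}{6} \approx -2.8333$)
$x{\left(D \right)} = - \frac{17}{6}$
$y = -931$ ($y = \left(144 - 666\right) - 409 = -522 - 409 = -931$)
$l = \frac{7900}{3}$ ($l = -931 + 37 \left(-34\right) \left(- \frac{17}{6}\right) = -931 - - \frac{10693}{3} = -931 + \frac{10693}{3} = \frac{7900}{3} \approx 2633.3$)
$- l = \left(-1\right) \frac{7900}{3} = - \frac{7900}{3}$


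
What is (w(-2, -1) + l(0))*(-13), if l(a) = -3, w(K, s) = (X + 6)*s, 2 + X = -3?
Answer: 52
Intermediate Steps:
X = -5 (X = -2 - 3 = -5)
w(K, s) = s (w(K, s) = (-5 + 6)*s = 1*s = s)
(w(-2, -1) + l(0))*(-13) = (-1 - 3)*(-13) = -4*(-13) = 52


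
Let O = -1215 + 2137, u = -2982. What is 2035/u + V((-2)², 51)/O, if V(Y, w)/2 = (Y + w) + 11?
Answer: -741323/1374702 ≈ -0.53926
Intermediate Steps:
O = 922
V(Y, w) = 22 + 2*Y + 2*w (V(Y, w) = 2*((Y + w) + 11) = 2*(11 + Y + w) = 22 + 2*Y + 2*w)
2035/u + V((-2)², 51)/O = 2035/(-2982) + (22 + 2*(-2)² + 2*51)/922 = 2035*(-1/2982) + (22 + 2*4 + 102)*(1/922) = -2035/2982 + (22 + 8 + 102)*(1/922) = -2035/2982 + 132*(1/922) = -2035/2982 + 66/461 = -741323/1374702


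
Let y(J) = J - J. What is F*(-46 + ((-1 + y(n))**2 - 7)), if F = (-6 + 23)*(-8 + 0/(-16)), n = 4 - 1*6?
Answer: 7072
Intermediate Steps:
n = -2 (n = 4 - 6 = -2)
y(J) = 0
F = -136 (F = 17*(-8 + 0*(-1/16)) = 17*(-8 + 0) = 17*(-8) = -136)
F*(-46 + ((-1 + y(n))**2 - 7)) = -136*(-46 + ((-1 + 0)**2 - 7)) = -136*(-46 + ((-1)**2 - 7)) = -136*(-46 + (1 - 7)) = -136*(-46 - 6) = -136*(-52) = 7072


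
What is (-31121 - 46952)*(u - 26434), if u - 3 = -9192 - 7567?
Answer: 3371972870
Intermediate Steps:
u = -16756 (u = 3 + (-9192 - 7567) = 3 - 16759 = -16756)
(-31121 - 46952)*(u - 26434) = (-31121 - 46952)*(-16756 - 26434) = -78073*(-43190) = 3371972870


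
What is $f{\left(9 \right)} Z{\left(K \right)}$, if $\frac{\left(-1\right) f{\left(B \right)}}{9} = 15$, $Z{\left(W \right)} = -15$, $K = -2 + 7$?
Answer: $2025$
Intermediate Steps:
$K = 5$
$f{\left(B \right)} = -135$ ($f{\left(B \right)} = \left(-9\right) 15 = -135$)
$f{\left(9 \right)} Z{\left(K \right)} = \left(-135\right) \left(-15\right) = 2025$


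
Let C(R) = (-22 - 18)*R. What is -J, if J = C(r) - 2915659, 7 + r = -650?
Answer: 2889379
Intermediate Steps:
r = -657 (r = -7 - 650 = -657)
C(R) = -40*R
J = -2889379 (J = -40*(-657) - 2915659 = 26280 - 2915659 = -2889379)
-J = -1*(-2889379) = 2889379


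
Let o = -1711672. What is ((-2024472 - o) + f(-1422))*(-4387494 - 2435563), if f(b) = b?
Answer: 2143954616654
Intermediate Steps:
((-2024472 - o) + f(-1422))*(-4387494 - 2435563) = ((-2024472 - 1*(-1711672)) - 1422)*(-4387494 - 2435563) = ((-2024472 + 1711672) - 1422)*(-6823057) = (-312800 - 1422)*(-6823057) = -314222*(-6823057) = 2143954616654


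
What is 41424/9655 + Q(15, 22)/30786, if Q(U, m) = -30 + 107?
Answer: 182288957/42462690 ≈ 4.2929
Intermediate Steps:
Q(U, m) = 77
41424/9655 + Q(15, 22)/30786 = 41424/9655 + 77/30786 = 41424*(1/9655) + 77*(1/30786) = 41424/9655 + 11/4398 = 182288957/42462690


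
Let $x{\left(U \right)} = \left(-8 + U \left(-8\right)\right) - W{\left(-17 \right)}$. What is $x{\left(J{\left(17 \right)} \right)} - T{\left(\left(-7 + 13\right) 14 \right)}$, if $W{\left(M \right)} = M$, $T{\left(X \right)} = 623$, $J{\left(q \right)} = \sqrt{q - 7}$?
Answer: $-614 - 8 \sqrt{10} \approx -639.3$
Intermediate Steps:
$J{\left(q \right)} = \sqrt{-7 + q}$
$x{\left(U \right)} = 9 - 8 U$ ($x{\left(U \right)} = \left(-8 + U \left(-8\right)\right) - -17 = \left(-8 - 8 U\right) + 17 = 9 - 8 U$)
$x{\left(J{\left(17 \right)} \right)} - T{\left(\left(-7 + 13\right) 14 \right)} = \left(9 - 8 \sqrt{-7 + 17}\right) - 623 = \left(9 - 8 \sqrt{10}\right) - 623 = -614 - 8 \sqrt{10}$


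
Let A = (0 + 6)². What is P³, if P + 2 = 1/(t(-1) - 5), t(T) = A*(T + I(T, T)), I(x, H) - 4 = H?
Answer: -2352637/300763 ≈ -7.8222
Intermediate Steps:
I(x, H) = 4 + H
A = 36 (A = 6² = 36)
t(T) = 144 + 72*T (t(T) = 36*(T + (4 + T)) = 36*(4 + 2*T) = 144 + 72*T)
P = -133/67 (P = -2 + 1/((144 + 72*(-1)) - 5) = -2 + 1/((144 - 72) - 5) = -2 + 1/(72 - 5) = -2 + 1/67 = -133/67 ≈ -1.9851)
P³ = (-133/67)³ = -2352637/300763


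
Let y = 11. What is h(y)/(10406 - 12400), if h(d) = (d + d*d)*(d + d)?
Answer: -1452/997 ≈ -1.4564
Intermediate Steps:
h(d) = 2*d*(d + d²) (h(d) = (d + d²)*(2*d) = 2*d*(d + d²))
h(y)/(10406 - 12400) = (2*11²*(1 + 11))/(10406 - 12400) = (2*121*12)/(-1994) = 2904*(-1/1994) = -1452/997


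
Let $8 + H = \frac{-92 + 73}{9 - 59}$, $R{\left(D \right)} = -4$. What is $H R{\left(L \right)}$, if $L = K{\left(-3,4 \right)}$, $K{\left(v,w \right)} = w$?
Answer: $\frac{762}{25} \approx 30.48$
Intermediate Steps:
$L = 4$
$H = - \frac{381}{50}$ ($H = -8 + \frac{-92 + 73}{9 - 59} = -8 - \frac{19}{-50} = -8 - - \frac{19}{50} = -8 + \frac{19}{50} = - \frac{381}{50} \approx -7.62$)
$H R{\left(L \right)} = \left(- \frac{381}{50}\right) \left(-4\right) = \frac{762}{25}$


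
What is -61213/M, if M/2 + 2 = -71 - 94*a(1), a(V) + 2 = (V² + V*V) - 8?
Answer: -61213/1358 ≈ -45.076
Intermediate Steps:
a(V) = -10 + 2*V² (a(V) = -2 + ((V² + V*V) - 8) = -2 + ((V² + V²) - 8) = -2 + (2*V² - 8) = -2 + (-8 + 2*V²) = -10 + 2*V²)
M = 1358 (M = -4 + 2*(-71 - 94*(-10 + 2*1²)) = -4 + 2*(-71 - 94*(-10 + 2*1)) = -4 + 2*(-71 - 94*(-10 + 2)) = -4 + 2*(-71 - 94*(-8)) = -4 + 2*(-71 + 752) = -4 + 2*681 = -4 + 1362 = 1358)
-61213/M = -61213/1358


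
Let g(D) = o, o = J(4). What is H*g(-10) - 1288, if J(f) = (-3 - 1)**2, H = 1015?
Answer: 14952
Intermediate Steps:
J(f) = 16 (J(f) = (-4)**2 = 16)
o = 16
g(D) = 16
H*g(-10) - 1288 = 1015*16 - 1288 = 16240 - 1288 = 14952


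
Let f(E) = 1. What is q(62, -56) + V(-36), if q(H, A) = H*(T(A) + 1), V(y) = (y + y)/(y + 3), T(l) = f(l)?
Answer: 1388/11 ≈ 126.18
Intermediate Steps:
T(l) = 1
V(y) = 2*y/(3 + y) (V(y) = (2*y)/(3 + y) = 2*y/(3 + y))
q(H, A) = 2*H (q(H, A) = H*(1 + 1) = H*2 = 2*H)
q(62, -56) + V(-36) = 2*62 + 2*(-36)/(3 - 36) = 124 + 2*(-36)/(-33) = 124 + 2*(-36)*(-1/33) = 124 + 24/11 = 1388/11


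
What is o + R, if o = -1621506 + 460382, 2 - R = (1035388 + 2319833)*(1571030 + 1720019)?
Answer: -11042197877951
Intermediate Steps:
R = -11042196716827 (R = 2 - (1035388 + 2319833)*(1571030 + 1720019) = 2 - 3355221*3291049 = 2 - 1*11042196716829 = 2 - 11042196716829 = -11042196716827)
o = -1161124
o + R = -1161124 - 11042196716827 = -11042197877951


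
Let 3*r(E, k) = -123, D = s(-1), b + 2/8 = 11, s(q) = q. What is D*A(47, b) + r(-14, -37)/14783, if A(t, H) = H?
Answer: -635833/59132 ≈ -10.753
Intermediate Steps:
b = 43/4 (b = -¼ + 11 = 43/4 ≈ 10.750)
D = -1
r(E, k) = -41 (r(E, k) = (⅓)*(-123) = -41)
D*A(47, b) + r(-14, -37)/14783 = -1*43/4 - 41/14783 = -43/4 - 41*1/14783 = -43/4 - 41/14783 = -635833/59132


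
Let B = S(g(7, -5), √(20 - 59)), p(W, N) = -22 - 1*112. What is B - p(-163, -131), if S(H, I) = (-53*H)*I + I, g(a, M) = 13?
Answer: 134 - 688*I*√39 ≈ 134.0 - 4296.6*I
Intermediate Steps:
p(W, N) = -134 (p(W, N) = -22 - 112 = -134)
S(H, I) = I - 53*H*I (S(H, I) = -53*H*I + I = I - 53*H*I)
B = -688*I*√39 (B = √(20 - 59)*(1 - 53*13) = √(-39)*(1 - 689) = (I*√39)*(-688) = -688*I*√39 ≈ -4296.6*I)
B - p(-163, -131) = -688*I*√39 - 1*(-134) = -688*I*√39 + 134 = 134 - 688*I*√39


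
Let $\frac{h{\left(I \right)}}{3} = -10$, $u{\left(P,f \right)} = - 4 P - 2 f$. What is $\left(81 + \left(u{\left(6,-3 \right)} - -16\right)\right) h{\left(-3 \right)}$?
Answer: $-2370$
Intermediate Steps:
$h{\left(I \right)} = -30$ ($h{\left(I \right)} = 3 \left(-10\right) = -30$)
$\left(81 + \left(u{\left(6,-3 \right)} - -16\right)\right) h{\left(-3 \right)} = \left(81 - 2\right) \left(-30\right) = 79 \left(-30\right) = -2370$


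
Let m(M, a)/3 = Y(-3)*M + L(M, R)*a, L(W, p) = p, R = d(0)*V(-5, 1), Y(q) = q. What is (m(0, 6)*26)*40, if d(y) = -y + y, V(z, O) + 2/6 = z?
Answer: 0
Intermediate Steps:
V(z, O) = -⅓ + z
d(y) = 0
R = 0 (R = 0*(-⅓ - 5) = 0*(-16/3) = 0)
m(M, a) = -9*M (m(M, a) = 3*(-3*M + 0*a) = 3*(-3*M + 0) = 3*(-3*M) = -9*M)
(m(0, 6)*26)*40 = (-9*0*26)*40 = (0*26)*40 = 0*40 = 0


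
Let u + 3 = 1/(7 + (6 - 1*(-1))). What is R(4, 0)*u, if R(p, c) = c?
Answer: 0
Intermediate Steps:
u = -41/14 (u = -3 + 1/(7 + (6 - 1*(-1))) = -3 + 1/(7 + (6 + 1)) = -3 + 1/(7 + 7) = -3 + 1/14 = -41/14 ≈ -2.9286)
R(4, 0)*u = 0*(-41/14) = 0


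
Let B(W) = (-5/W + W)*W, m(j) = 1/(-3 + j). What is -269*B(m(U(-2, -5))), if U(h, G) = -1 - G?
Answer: 1076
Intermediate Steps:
B(W) = W*(W - 5/W) (B(W) = (W - 5/W)*W = W*(W - 5/W))
-269*B(m(U(-2, -5))) = -269*(-5 + (1/(-3 + (-1 - 1*(-5))))**2) = -269*(-5 + (1/(-3 + (-1 + 5)))**2) = -269*(-5 + (1/(-3 + 4))**2) = -269*(-5 + (1/1)**2) = -269*(-5 + 1**2) = -269*(-5 + 1) = -269*(-4) = 1076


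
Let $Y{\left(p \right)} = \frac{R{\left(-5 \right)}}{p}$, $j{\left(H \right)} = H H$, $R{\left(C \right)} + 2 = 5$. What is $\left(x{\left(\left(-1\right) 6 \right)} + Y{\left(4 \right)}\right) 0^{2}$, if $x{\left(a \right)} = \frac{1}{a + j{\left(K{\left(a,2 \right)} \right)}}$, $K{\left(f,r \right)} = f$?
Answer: $0$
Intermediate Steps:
$R{\left(C \right)} = 3$ ($R{\left(C \right)} = -2 + 5 = 3$)
$j{\left(H \right)} = H^{2}$
$Y{\left(p \right)} = \frac{3}{p}$
$x{\left(a \right)} = \frac{1}{a + a^{2}}$
$\left(x{\left(\left(-1\right) 6 \right)} + Y{\left(4 \right)}\right) 0^{2} = \left(\frac{1}{\left(-1\right) 6 \left(1 - 6\right)} + \frac{3}{4}\right) 0^{2} = \left(\frac{1}{\left(-6\right) \left(1 - 6\right)} + 3 \cdot \frac{1}{4}\right) 0 = \left(- \frac{1}{6 \left(-5\right)} + \frac{3}{4}\right) 0 = \left(\left(- \frac{1}{6}\right) \left(- \frac{1}{5}\right) + \frac{3}{4}\right) 0 = \left(\frac{1}{30} + \frac{3}{4}\right) 0 = \frac{47}{60} \cdot 0 = 0$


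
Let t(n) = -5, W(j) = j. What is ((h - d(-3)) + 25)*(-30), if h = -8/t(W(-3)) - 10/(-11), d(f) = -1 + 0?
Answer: -9408/11 ≈ -855.27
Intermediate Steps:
d(f) = -1
h = 138/55 (h = -8/(-5) - 10/(-11) = -8*(-⅕) - 10*(-1/11) = 8/5 + 10/11 = 138/55 ≈ 2.5091)
((h - d(-3)) + 25)*(-30) = ((138/55 - 1*(-1)) + 25)*(-30) = ((138/55 + 1) + 25)*(-30) = (193/55 + 25)*(-30) = (1568/55)*(-30) = -9408/11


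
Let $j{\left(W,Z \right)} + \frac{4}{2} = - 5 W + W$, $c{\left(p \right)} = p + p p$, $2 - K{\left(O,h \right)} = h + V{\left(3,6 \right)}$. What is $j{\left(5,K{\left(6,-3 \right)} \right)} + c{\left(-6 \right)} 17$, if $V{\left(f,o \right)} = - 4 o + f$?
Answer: $488$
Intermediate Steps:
$V{\left(f,o \right)} = f - 4 o$
$K{\left(O,h \right)} = 23 - h$ ($K{\left(O,h \right)} = 2 - \left(h + \left(3 - 24\right)\right) = 2 - \left(h - 21\right) = 2 - \left(-21 + h\right) = 23 - h$)
$c{\left(p \right)} = p + p^{2}$
$j{\left(W,Z \right)} = -2 - 4 W$ ($j{\left(W,Z \right)} = -2 + \left(- 5 W + W\right) = -2 - 4 W$)
$j{\left(5,K{\left(6,-3 \right)} \right)} + c{\left(-6 \right)} 17 = \left(-2 - 20\right) + - 6 \left(1 - 6\right) 17 = \left(-2 - 20\right) + \left(-6\right) \left(-5\right) 17 = -22 + 30 \cdot 17 = -22 + 510 = 488$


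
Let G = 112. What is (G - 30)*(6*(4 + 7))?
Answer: 5412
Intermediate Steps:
(G - 30)*(6*(4 + 7)) = (112 - 30)*(6*(4 + 7)) = 82*(6*11) = 82*66 = 5412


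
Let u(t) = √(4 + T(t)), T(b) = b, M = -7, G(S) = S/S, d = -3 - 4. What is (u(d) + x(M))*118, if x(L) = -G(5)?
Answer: -118 + 118*I*√3 ≈ -118.0 + 204.38*I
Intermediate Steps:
d = -7
G(S) = 1
u(t) = √(4 + t)
x(L) = -1 (x(L) = -1*1 = -1)
(u(d) + x(M))*118 = (√(4 - 7) - 1)*118 = (√(-3) - 1)*118 = (I*√3 - 1)*118 = (-1 + I*√3)*118 = -118 + 118*I*√3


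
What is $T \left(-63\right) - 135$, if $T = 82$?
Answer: $-5301$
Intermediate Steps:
$T \left(-63\right) - 135 = 82 \left(-63\right) - 135 = -5166 - 135 = -5301$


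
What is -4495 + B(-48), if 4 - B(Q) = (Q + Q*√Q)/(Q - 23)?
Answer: -318909/71 - 192*I*√3/71 ≈ -4491.7 - 4.6839*I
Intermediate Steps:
B(Q) = 4 - (Q + Q^(3/2))/(-23 + Q) (B(Q) = 4 - (Q + Q*√Q)/(Q - 23) = 4 - (Q + Q^(3/2))/(-23 + Q))
-4495 + B(-48) = -4495 + (-92 - (-48)^(3/2) + 3*(-48))/(-23 - 48) = -4495 + (-92 - (-192)*I*√3 - 144)/(-71) = -4495 - (-92 + 192*I*√3 - 144)/71 = -4495 - (-236 + 192*I*√3)/71 = -4495 + (236/71 - 192*I*√3/71) = -318909/71 - 192*I*√3/71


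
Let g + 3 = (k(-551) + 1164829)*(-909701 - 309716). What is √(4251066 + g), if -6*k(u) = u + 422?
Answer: 3*I*√631304111598/2 ≈ 1.1918e+6*I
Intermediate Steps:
k(u) = -211/3 - u/6 (k(u) = -(u + 422)/6 = -(422 + u)/6 = -211/3 - u/6)
g = -2840877004323/2 (g = -3 + ((-211/3 - ⅙*(-551)) + 1164829)*(-909701 - 309716) = -3 + ((-211/3 + 551/6) + 1164829)*(-1219417) = -3 + (43/2 + 1164829)*(-1219417) = -3 + (2329701/2)*(-1219417) = -3 - 2840877004317/2 = -2840877004323/2 ≈ -1.4204e+12)
√(4251066 + g) = √(4251066 - 2840877004323/2) = √(-2840868502191/2) = 3*I*√631304111598/2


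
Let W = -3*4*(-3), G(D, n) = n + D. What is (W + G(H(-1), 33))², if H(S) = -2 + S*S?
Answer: 4624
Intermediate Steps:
H(S) = -2 + S²
G(D, n) = D + n
W = 36 (W = -12*(-3) = 36)
(W + G(H(-1), 33))² = (36 + ((-2 + (-1)²) + 33))² = (36 + ((-2 + 1) + 33))² = (36 + (-1 + 33))² = (36 + 32)² = 68² = 4624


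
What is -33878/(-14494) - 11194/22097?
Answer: 293178165/160136959 ≈ 1.8308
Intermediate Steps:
-33878/(-14494) - 11194/22097 = -33878*(-1/14494) - 11194*1/22097 = 16939/7247 - 11194/22097 = 293178165/160136959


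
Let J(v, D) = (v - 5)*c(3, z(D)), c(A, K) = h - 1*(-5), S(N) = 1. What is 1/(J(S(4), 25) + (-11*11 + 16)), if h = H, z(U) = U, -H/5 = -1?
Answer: -1/145 ≈ -0.0068966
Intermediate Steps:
H = 5 (H = -5*(-1) = 5)
h = 5
c(A, K) = 10 (c(A, K) = 5 - 1*(-5) = 5 + 5 = 10)
J(v, D) = -50 + 10*v (J(v, D) = (v - 5)*10 = (-5 + v)*10 = -50 + 10*v)
1/(J(S(4), 25) + (-11*11 + 16)) = 1/((-50 + 10*1) + (-11*11 + 16)) = 1/((-50 + 10) + (-121 + 16)) = 1/(-40 - 105) = 1/(-145) = -1/145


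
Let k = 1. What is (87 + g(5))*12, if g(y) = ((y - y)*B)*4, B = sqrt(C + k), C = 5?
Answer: 1044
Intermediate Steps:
B = sqrt(6) (B = sqrt(5 + 1) = sqrt(6) ≈ 2.4495)
g(y) = 0 (g(y) = ((y - y)*sqrt(6))*4 = (0*sqrt(6))*4 = 0*4 = 0)
(87 + g(5))*12 = (87 + 0)*12 = 87*12 = 1044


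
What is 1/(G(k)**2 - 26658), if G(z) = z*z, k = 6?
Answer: -1/25362 ≈ -3.9429e-5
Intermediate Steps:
G(z) = z**2
1/(G(k)**2 - 26658) = 1/((6**2)**2 - 26658) = 1/(36**2 - 26658) = 1/(1296 - 26658) = 1/(-25362) = -1/25362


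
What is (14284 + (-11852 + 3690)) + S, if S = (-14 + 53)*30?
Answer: 7292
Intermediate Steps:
S = 1170 (S = 39*30 = 1170)
(14284 + (-11852 + 3690)) + S = (14284 + (-11852 + 3690)) + 1170 = (14284 - 8162) + 1170 = 6122 + 1170 = 7292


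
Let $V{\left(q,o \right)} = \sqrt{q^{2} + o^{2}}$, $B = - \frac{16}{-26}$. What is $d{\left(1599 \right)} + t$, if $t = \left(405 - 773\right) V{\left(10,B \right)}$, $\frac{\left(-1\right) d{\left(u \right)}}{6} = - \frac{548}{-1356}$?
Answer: $- \frac{274}{113} - \frac{736 \sqrt{4241}}{13} \approx -3689.4$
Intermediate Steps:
$B = \frac{8}{13}$ ($B = \left(-16\right) \left(- \frac{1}{26}\right) = \frac{8}{13} \approx 0.61539$)
$d{\left(u \right)} = - \frac{274}{113}$ ($d{\left(u \right)} = - 6 \left(- \frac{548}{-1356}\right) = - 6 \left(\left(-548\right) \left(- \frac{1}{1356}\right)\right) = \left(-6\right) \frac{137}{339} = - \frac{274}{113}$)
$V{\left(q,o \right)} = \sqrt{o^{2} + q^{2}}$
$t = - \frac{736 \sqrt{4241}}{13}$ ($t = \left(405 - 773\right) \sqrt{\left(\frac{8}{13}\right)^{2} + 10^{2}} = - 368 \sqrt{\frac{64}{169} + 100} = - 368 \sqrt{\frac{16964}{169}} = - 368 \frac{2 \sqrt{4241}}{13} = - \frac{736 \sqrt{4241}}{13} \approx -3687.0$)
$d{\left(1599 \right)} + t = - \frac{274}{113} - \frac{736 \sqrt{4241}}{13}$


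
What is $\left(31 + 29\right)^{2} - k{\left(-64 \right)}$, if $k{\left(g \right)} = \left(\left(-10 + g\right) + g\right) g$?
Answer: $-5232$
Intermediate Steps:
$k{\left(g \right)} = g \left(-10 + 2 g\right)$ ($k{\left(g \right)} = \left(-10 + 2 g\right) g = g \left(-10 + 2 g\right)$)
$\left(31 + 29\right)^{2} - k{\left(-64 \right)} = \left(31 + 29\right)^{2} - 2 \left(-64\right) \left(-5 - 64\right) = 60^{2} - 2 \left(-64\right) \left(-69\right) = 3600 - 8832 = -5232$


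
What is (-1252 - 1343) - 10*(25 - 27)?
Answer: -2575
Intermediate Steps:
(-1252 - 1343) - 10*(25 - 27) = -2595 - 10*(-2) = -2595 - 1*(-20) = -2595 + 20 = -2575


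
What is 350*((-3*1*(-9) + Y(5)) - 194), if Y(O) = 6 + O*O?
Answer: -47600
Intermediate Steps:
Y(O) = 6 + O²
350*((-3*1*(-9) + Y(5)) - 194) = 350*((-3*1*(-9) + (6 + 5²)) - 194) = 350*((-3*(-9) + (6 + 25)) - 194) = 350*((27 + 31) - 194) = 350*(58 - 194) = 350*(-136) = -47600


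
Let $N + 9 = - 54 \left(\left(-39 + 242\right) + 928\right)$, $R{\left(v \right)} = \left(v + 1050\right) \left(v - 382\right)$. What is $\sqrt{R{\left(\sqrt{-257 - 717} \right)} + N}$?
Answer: $\sqrt{-463157 + 668 i \sqrt{974}} \approx 15.31 + 680.73 i$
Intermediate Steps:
$R{\left(v \right)} = \left(-382 + v\right) \left(1050 + v\right)$ ($R{\left(v \right)} = \left(1050 + v\right) \left(-382 + v\right) = \left(-382 + v\right) \left(1050 + v\right)$)
$N = -61083$ ($N = -9 - 54 \left(\left(-39 + 242\right) + 928\right) = -9 - 54 \left(203 + 928\right) = -9 - 61074 = -61083$)
$\sqrt{R{\left(\sqrt{-257 - 717} \right)} + N} = \sqrt{\left(-401100 + \left(\sqrt{-257 - 717}\right)^{2} + 668 \sqrt{-257 - 717}\right) - 61083} = \sqrt{\left(-401100 + \left(\sqrt{-974}\right)^{2} + 668 \sqrt{-974}\right) - 61083} = \sqrt{\left(-401100 + \left(i \sqrt{974}\right)^{2} + 668 i \sqrt{974}\right) - 61083} = \sqrt{\left(-401100 - 974 + 668 i \sqrt{974}\right) - 61083} = \sqrt{\left(-402074 + 668 i \sqrt{974}\right) - 61083} = \sqrt{-463157 + 668 i \sqrt{974}}$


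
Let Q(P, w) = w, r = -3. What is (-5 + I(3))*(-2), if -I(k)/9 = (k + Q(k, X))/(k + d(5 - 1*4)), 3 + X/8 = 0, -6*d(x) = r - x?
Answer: -1024/11 ≈ -93.091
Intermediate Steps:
d(x) = ½ + x/6 (d(x) = -(-3 - x)/6 = ½ + x/6)
X = -24 (X = -24 + 8*0 = -24 + 0 = -24)
I(k) = -9*(-24 + k)/(⅔ + k) (I(k) = -9*(k - 24)/(k + (½ + (5 - 1*4)/6)) = -9*(-24 + k)/(k + (½ + (5 - 4)/6)) = -9*(-24 + k)/(k + (½ + (⅙)*1)) = -9*(-24 + k)/(k + (½ + ⅙)) = -9*(-24 + k)/(k + ⅔) = -9*(-24 + k)/(⅔ + k))
(-5 + I(3))*(-2) = (-5 + 27*(24 - 1*3)/(2 + 3*3))*(-2) = (-5 + 27*(24 - 3)/(2 + 9))*(-2) = (-5 + 27*21/11)*(-2) = (-5 + 27*(1/11)*21)*(-2) = (-5 + 567/11)*(-2) = (512/11)*(-2) = -1024/11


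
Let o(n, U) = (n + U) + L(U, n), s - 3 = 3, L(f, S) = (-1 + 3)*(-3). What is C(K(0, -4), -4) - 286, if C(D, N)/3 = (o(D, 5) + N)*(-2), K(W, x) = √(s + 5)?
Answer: -256 - 6*√11 ≈ -275.90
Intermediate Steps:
L(f, S) = -6 (L(f, S) = 2*(-3) = -6)
s = 6 (s = 3 + 3 = 6)
o(n, U) = -6 + U + n (o(n, U) = (n + U) - 6 = (U + n) - 6 = -6 + U + n)
K(W, x) = √11 (K(W, x) = √(6 + 5) = √11)
C(D, N) = 6 - 6*D - 6*N (C(D, N) = 3*(((-6 + 5 + D) + N)*(-2)) = 3*(((-1 + D) + N)*(-2)) = 3*((-1 + D + N)*(-2)) = 3*(2 - 2*D - 2*N) = 6 - 6*D - 6*N)
C(K(0, -4), -4) - 286 = (6 - 6*√11 - 6*(-4)) - 286 = (6 - 6*√11 + 24) - 286 = (30 - 6*√11) - 286 = -256 - 6*√11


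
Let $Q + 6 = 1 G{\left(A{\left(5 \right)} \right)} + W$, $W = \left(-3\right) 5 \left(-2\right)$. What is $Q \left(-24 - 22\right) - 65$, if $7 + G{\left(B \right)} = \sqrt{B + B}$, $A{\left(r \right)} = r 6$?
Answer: $-847 - 92 \sqrt{15} \approx -1203.3$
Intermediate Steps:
$A{\left(r \right)} = 6 r$
$G{\left(B \right)} = -7 + \sqrt{2} \sqrt{B}$ ($G{\left(B \right)} = -7 + \sqrt{B + B} = -7 + \sqrt{2 B} = -7 + \sqrt{2} \sqrt{B}$)
$W = 30$ ($W = \left(-15\right) \left(-2\right) = 30$)
$Q = 17 + 2 \sqrt{15}$ ($Q = -6 + \left(1 \left(-7 + \sqrt{2} \sqrt{6 \cdot 5}\right) + 30\right) = -6 + \left(1 \left(-7 + \sqrt{2} \sqrt{30}\right) + 30\right) = -6 + \left(1 \left(-7 + 2 \sqrt{15}\right) + 30\right) = -6 + \left(\left(-7 + 2 \sqrt{15}\right) + 30\right) = -6 + \left(23 + 2 \sqrt{15}\right) = 17 + 2 \sqrt{15} \approx 24.746$)
$Q \left(-24 - 22\right) - 65 = \left(17 + 2 \sqrt{15}\right) \left(-24 - 22\right) - 65 = \left(17 + 2 \sqrt{15}\right) \left(-46\right) - 65 = \left(-782 - 92 \sqrt{15}\right) - 65 = -847 - 92 \sqrt{15}$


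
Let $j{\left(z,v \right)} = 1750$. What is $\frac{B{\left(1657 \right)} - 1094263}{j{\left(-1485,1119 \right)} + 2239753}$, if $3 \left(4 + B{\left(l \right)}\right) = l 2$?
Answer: $- \frac{3279487}{6724509} \approx -0.48769$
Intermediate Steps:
$B{\left(l \right)} = -4 + \frac{2 l}{3}$ ($B{\left(l \right)} = -4 + \frac{l 2}{3} = -4 + \frac{2 l}{3}$)
$\frac{B{\left(1657 \right)} - 1094263}{j{\left(-1485,1119 \right)} + 2239753} = \frac{\left(-4 + \frac{2}{3} \cdot 1657\right) - 1094263}{1750 + 2239753} = \frac{\left(-4 + \frac{3314}{3}\right) - 1094263}{2241503} = \left(\frac{3302}{3} - 1094263\right) \frac{1}{2241503} = \left(- \frac{3279487}{3}\right) \frac{1}{2241503} = - \frac{3279487}{6724509}$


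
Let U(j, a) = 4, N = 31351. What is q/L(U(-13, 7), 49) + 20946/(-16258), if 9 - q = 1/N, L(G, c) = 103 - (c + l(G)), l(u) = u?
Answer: -7061644384/6371306975 ≈ -1.1084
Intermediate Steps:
L(G, c) = 103 - G - c (L(G, c) = 103 - (c + G) = 103 - (G + c) = 103 + (-G - c) = 103 - G - c)
q = 282158/31351 (q = 9 - 1/31351 = 282158/31351 ≈ 9.0000)
q/L(U(-13, 7), 49) + 20946/(-16258) = 282158/(31351*(103 - 1*4 - 1*49)) + 20946/(-16258) = 282158/(31351*(103 - 4 - 49)) + 20946*(-1/16258) = (282158/31351)/50 - 10473/8129 = (282158/31351)*(1/50) - 10473/8129 = 141079/783775 - 10473/8129 = -7061644384/6371306975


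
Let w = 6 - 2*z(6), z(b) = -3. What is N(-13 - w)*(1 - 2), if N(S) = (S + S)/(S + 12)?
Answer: -50/13 ≈ -3.8462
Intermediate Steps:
w = 12 (w = 6 - 2*(-3) = 6 + 6 = 12)
N(S) = 2*S/(12 + S) (N(S) = (2*S)/(12 + S) = 2*S/(12 + S))
N(-13 - w)*(1 - 2) = (2*(-13 - 1*12)/(12 + (-13 - 1*12)))*(1 - 2) = (2*(-13 - 12)/(12 + (-13 - 12)))*(-1) = (2*(-25)/(12 - 25))*(-1) = (2*(-25)/(-13))*(-1) = (2*(-25)*(-1/13))*(-1) = (50/13)*(-1) = -50/13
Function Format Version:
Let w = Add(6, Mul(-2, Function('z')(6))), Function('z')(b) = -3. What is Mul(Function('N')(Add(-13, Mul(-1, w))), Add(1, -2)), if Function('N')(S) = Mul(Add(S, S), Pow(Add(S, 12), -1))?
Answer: Rational(-50, 13) ≈ -3.8462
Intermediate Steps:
w = 12 (w = Add(6, Mul(-2, -3)) = Add(6, 6) = 12)
Function('N')(S) = Mul(2, S, Pow(Add(12, S), -1)) (Function('N')(S) = Mul(Mul(2, S), Pow(Add(12, S), -1)) = Mul(2, S, Pow(Add(12, S), -1)))
Mul(Function('N')(Add(-13, Mul(-1, w))), Add(1, -2)) = Mul(Mul(2, Add(-13, Mul(-1, 12)), Pow(Add(12, Add(-13, Mul(-1, 12))), -1)), Add(1, -2)) = Mul(Mul(2, Add(-13, -12), Pow(Add(12, Add(-13, -12)), -1)), -1) = Mul(Mul(2, -25, Pow(Add(12, -25), -1)), -1) = Mul(Mul(2, -25, Pow(-13, -1)), -1) = Mul(Mul(2, -25, Rational(-1, 13)), -1) = Mul(Rational(50, 13), -1) = Rational(-50, 13)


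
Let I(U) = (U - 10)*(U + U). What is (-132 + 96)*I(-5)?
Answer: -5400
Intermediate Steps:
I(U) = 2*U*(-10 + U) (I(U) = (-10 + U)*(2*U) = 2*U*(-10 + U))
(-132 + 96)*I(-5) = (-132 + 96)*(2*(-5)*(-10 - 5)) = -72*(-5)*(-15) = -36*150 = -5400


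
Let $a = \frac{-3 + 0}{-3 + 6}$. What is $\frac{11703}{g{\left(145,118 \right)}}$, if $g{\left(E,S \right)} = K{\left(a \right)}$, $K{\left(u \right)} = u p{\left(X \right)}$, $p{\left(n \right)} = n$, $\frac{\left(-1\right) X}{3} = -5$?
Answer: $- \frac{3901}{5} \approx -780.2$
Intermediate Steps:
$X = 15$ ($X = \left(-3\right) \left(-5\right) = 15$)
$a = -1$ ($a = - \frac{3}{3} = \left(-3\right) \frac{1}{3} = -1$)
$K{\left(u \right)} = 15 u$ ($K{\left(u \right)} = u 15 = 15 u$)
$g{\left(E,S \right)} = -15$ ($g{\left(E,S \right)} = 15 \left(-1\right) = -15$)
$\frac{11703}{g{\left(145,118 \right)}} = \frac{11703}{-15} = 11703 \left(- \frac{1}{15}\right) = - \frac{3901}{5}$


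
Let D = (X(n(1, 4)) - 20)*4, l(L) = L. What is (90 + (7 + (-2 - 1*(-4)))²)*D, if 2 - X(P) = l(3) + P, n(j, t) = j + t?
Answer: -17784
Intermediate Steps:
X(P) = -1 - P (X(P) = 2 - (3 + P) = 2 + (-3 - P) = -1 - P)
D = -104 (D = ((-1 - (1 + 4)) - 20)*4 = ((-1 - 1*5) - 20)*4 = ((-1 - 5) - 20)*4 = (-6 - 20)*4 = -26*4 = -104)
(90 + (7 + (-2 - 1*(-4)))²)*D = (90 + (7 + (-2 - 1*(-4)))²)*(-104) = (90 + (7 + (-2 + 4))²)*(-104) = (90 + (7 + 2)²)*(-104) = (90 + 9²)*(-104) = (90 + 81)*(-104) = 171*(-104) = -17784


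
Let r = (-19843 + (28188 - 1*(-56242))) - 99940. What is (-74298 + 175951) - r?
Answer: 137006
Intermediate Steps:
r = -35353 (r = (-19843 + (28188 + 56242)) - 99940 = (-19843 + 84430) - 99940 = 64587 - 99940 = -35353)
(-74298 + 175951) - r = (-74298 + 175951) - 1*(-35353) = 101653 + 35353 = 137006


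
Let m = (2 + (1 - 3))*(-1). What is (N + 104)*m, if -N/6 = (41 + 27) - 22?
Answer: 0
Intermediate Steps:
m = 0 (m = (2 - 2)*(-1) = 0*(-1) = 0)
N = -276 (N = -6*((41 + 27) - 22) = -6*(68 - 22) = -6*46 = -276)
(N + 104)*m = (-276 + 104)*0 = -172*0 = 0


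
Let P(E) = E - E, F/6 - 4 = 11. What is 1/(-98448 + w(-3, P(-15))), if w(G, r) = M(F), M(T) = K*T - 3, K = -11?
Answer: -1/99441 ≈ -1.0056e-5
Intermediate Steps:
F = 90 (F = 24 + 6*11 = 24 + 66 = 90)
P(E) = 0
M(T) = -3 - 11*T (M(T) = -11*T - 3 = -3 - 11*T)
w(G, r) = -993 (w(G, r) = -3 - 11*90 = -3 - 990 = -993)
1/(-98448 + w(-3, P(-15))) = 1/(-98448 - 993) = 1/(-99441) = -1/99441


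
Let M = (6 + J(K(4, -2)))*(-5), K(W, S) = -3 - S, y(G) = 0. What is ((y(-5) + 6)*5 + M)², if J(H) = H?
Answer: 25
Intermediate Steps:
M = -25 (M = (6 + (-3 - 1*(-2)))*(-5) = (6 + (-3 + 2))*(-5) = (6 - 1)*(-5) = 5*(-5) = -25)
((y(-5) + 6)*5 + M)² = ((0 + 6)*5 - 25)² = (6*5 - 25)² = (30 - 25)² = 5² = 25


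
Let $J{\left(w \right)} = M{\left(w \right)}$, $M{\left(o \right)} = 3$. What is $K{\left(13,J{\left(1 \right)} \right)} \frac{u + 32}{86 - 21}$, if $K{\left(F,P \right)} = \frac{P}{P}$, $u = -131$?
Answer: $- \frac{99}{65} \approx -1.5231$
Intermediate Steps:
$J{\left(w \right)} = 3$
$K{\left(F,P \right)} = 1$
$K{\left(13,J{\left(1 \right)} \right)} \frac{u + 32}{86 - 21} = 1 \frac{-131 + 32}{86 - 21} = 1 \left(- \frac{99}{65}\right) = - \frac{99}{65}$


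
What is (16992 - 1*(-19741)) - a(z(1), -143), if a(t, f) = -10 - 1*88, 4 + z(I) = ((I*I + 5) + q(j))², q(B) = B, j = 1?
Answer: 36831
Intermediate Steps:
z(I) = -4 + (6 + I²)² (z(I) = -4 + ((I*I + 5) + 1)² = -4 + ((I² + 5) + 1)² = -4 + ((5 + I²) + 1)² = -4 + (6 + I²)²)
a(t, f) = -98 (a(t, f) = -10 - 88 = -98)
(16992 - 1*(-19741)) - a(z(1), -143) = (16992 - 1*(-19741)) - 1*(-98) = (16992 + 19741) + 98 = 36733 + 98 = 36831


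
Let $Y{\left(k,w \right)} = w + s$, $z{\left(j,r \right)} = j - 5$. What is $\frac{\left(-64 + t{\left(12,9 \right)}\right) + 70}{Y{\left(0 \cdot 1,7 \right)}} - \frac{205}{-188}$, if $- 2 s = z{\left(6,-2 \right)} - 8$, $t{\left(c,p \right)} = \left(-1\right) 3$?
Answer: $\frac{1811}{1316} \approx 1.3761$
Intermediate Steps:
$t{\left(c,p \right)} = -3$
$z{\left(j,r \right)} = -5 + j$
$s = \frac{7}{2}$ ($s = - \frac{\left(-5 + 6\right) - 8}{2} = - \frac{1 - 8}{2} = \left(- \frac{1}{2}\right) \left(-7\right) = \frac{7}{2} \approx 3.5$)
$Y{\left(k,w \right)} = \frac{7}{2} + w$ ($Y{\left(k,w \right)} = w + \frac{7}{2} = \frac{7}{2} + w$)
$\frac{\left(-64 + t{\left(12,9 \right)}\right) + 70}{Y{\left(0 \cdot 1,7 \right)}} - \frac{205}{-188} = \frac{\left(-64 - 3\right) + 70}{\frac{7}{2} + 7} - \frac{205}{-188} = \frac{-67 + 70}{\frac{21}{2}} - - \frac{205}{188} = 3 \cdot \frac{2}{21} + \frac{205}{188} = \frac{2}{7} + \frac{205}{188} = \frac{1811}{1316}$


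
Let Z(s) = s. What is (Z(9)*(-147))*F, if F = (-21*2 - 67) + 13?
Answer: 127008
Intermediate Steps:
F = -96 (F = (-42 - 67) + 13 = -109 + 13 = -96)
(Z(9)*(-147))*F = (9*(-147))*(-96) = -1323*(-96) = 127008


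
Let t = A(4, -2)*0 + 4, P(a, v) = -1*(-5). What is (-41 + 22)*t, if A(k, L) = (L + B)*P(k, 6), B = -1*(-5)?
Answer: -76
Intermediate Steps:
B = 5
P(a, v) = 5
A(k, L) = 25 + 5*L (A(k, L) = (L + 5)*5 = (5 + L)*5 = 25 + 5*L)
t = 4 (t = (25 + 5*(-2))*0 + 4 = (25 - 10)*0 + 4 = 15*0 + 4 = 0 + 4 = 4)
(-41 + 22)*t = (-41 + 22)*4 = -19*4 = -76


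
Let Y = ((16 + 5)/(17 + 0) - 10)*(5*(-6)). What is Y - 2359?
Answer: -35633/17 ≈ -2096.1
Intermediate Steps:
Y = 4470/17 (Y = (21/17 - 10)*(-30) = -149/17*(-30) = 4470/17 ≈ 262.94)
Y - 2359 = 4470/17 - 2359 = -35633/17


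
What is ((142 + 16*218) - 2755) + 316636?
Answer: 317511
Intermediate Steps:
((142 + 16*218) - 2755) + 316636 = ((142 + 3488) - 2755) + 316636 = (3630 - 2755) + 316636 = 875 + 316636 = 317511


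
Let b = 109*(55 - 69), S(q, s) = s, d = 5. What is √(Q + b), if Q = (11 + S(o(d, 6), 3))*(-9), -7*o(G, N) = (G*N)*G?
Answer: 2*I*√413 ≈ 40.645*I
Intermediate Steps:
o(G, N) = -N*G²/7 (o(G, N) = -G*N*G/7 = -N*G²/7)
Q = -126 (Q = (11 + 3)*(-9) = 14*(-9) = -126)
b = -1526 (b = 109*(-14) = -1526)
√(Q + b) = √(-126 - 1526) = √(-1652) = 2*I*√413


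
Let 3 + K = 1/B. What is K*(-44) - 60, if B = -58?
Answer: 2110/29 ≈ 72.759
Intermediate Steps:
K = -175/58 (K = -3 + 1/(-58) = -3 - 1/58 = -175/58 ≈ -3.0172)
K*(-44) - 60 = -175/58*(-44) - 60 = 3850/29 - 60 = 2110/29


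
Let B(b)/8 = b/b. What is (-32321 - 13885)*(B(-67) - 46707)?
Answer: 2157773994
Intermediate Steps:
B(b) = 8 (B(b) = 8*(b/b) = 8*1 = 8)
(-32321 - 13885)*(B(-67) - 46707) = (-32321 - 13885)*(8 - 46707) = -46206*(-46699) = 2157773994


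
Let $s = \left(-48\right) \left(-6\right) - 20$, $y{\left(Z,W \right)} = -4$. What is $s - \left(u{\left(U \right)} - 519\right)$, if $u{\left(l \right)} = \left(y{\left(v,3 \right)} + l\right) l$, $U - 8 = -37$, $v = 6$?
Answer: $-170$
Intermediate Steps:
$U = -29$ ($U = 8 - 37 = -29$)
$u{\left(l \right)} = l \left(-4 + l\right)$ ($u{\left(l \right)} = \left(-4 + l\right) l = l \left(-4 + l\right)$)
$s = 268$ ($s = 288 - 20 = 268$)
$s - \left(u{\left(U \right)} - 519\right) = 268 - \left(- 29 \left(-4 - 29\right) - 519\right) = 268 - \left(\left(-29\right) \left(-33\right) - 519\right) = 268 - \left(957 - 519\right) = 268 - 438 = -170$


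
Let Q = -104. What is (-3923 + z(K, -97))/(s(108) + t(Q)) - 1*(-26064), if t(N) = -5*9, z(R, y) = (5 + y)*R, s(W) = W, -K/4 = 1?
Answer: 182053/7 ≈ 26008.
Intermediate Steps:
K = -4 (K = -4*1 = -4)
z(R, y) = R*(5 + y)
t(N) = -45
(-3923 + z(K, -97))/(s(108) + t(Q)) - 1*(-26064) = (-3923 - 4*(5 - 97))/(108 - 45) - 1*(-26064) = (-3923 - 4*(-92))/63 + 26064 = (-3923 + 368)*(1/63) + 26064 = -3555*1/63 + 26064 = -395/7 + 26064 = 182053/7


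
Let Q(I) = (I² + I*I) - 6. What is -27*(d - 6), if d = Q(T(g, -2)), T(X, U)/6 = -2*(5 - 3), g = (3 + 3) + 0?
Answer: -30780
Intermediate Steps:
g = 6 (g = 6 + 0 = 6)
T(X, U) = -24 (T(X, U) = 6*(-2*(5 - 3)) = 6*(-2*2) = 6*(-4) = -24)
Q(I) = -6 + 2*I² (Q(I) = (I² + I²) - 6 = 2*I² - 6 = -6 + 2*I²)
d = 1146 (d = -6 + 2*(-24)² = -6 + 2*576 = -6 + 1152 = 1146)
-27*(d - 6) = -27*(1146 - 6) = -27*1140 = -30780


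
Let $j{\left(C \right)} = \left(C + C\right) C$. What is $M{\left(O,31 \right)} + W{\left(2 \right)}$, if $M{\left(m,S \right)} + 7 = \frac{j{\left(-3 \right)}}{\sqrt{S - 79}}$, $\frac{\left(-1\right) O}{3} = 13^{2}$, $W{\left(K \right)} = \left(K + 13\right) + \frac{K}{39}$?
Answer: $\frac{314}{39} - \frac{3 i \sqrt{3}}{2} \approx 8.0513 - 2.5981 i$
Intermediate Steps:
$j{\left(C \right)} = 2 C^{2}$ ($j{\left(C \right)} = 2 C C = 2 C^{2}$)
$W{\left(K \right)} = 13 + \frac{40 K}{39}$ ($W{\left(K \right)} = \left(13 + K\right) + K \frac{1}{39} = \left(13 + K\right) + \frac{K}{39} = 13 + \frac{40 K}{39}$)
$O = -507$ ($O = - 3 \cdot 13^{2} = \left(-3\right) 169 = -507$)
$M{\left(m,S \right)} = -7 + \frac{18}{\sqrt{-79 + S}}$ ($M{\left(m,S \right)} = -7 + \frac{2 \left(-3\right)^{2}}{\sqrt{S - 79}} = -7 + \frac{2 \cdot 9}{\sqrt{-79 + S}} = -7 + \frac{18}{\sqrt{-79 + S}}$)
$M{\left(O,31 \right)} + W{\left(2 \right)} = \left(-7 + \frac{18}{\sqrt{-79 + 31}}\right) + \left(13 + \frac{40}{39} \cdot 2\right) = \left(-7 + \frac{18}{4 i \sqrt{3}}\right) + \left(13 + \frac{80}{39}\right) = \left(-7 + 18 \left(- \frac{i \sqrt{3}}{12}\right)\right) + \frac{587}{39} = \left(-7 - \frac{3 i \sqrt{3}}{2}\right) + \frac{587}{39} = \frac{314}{39} - \frac{3 i \sqrt{3}}{2}$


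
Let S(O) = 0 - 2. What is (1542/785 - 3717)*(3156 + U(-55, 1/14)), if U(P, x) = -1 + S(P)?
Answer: -9195103359/785 ≈ -1.1714e+7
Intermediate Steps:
S(O) = -2
U(P, x) = -3 (U(P, x) = -1 - 2 = -3)
(1542/785 - 3717)*(3156 + U(-55, 1/14)) = (1542/785 - 3717)*(3156 - 3) = (1542*(1/785) - 3717)*3153 = (1542/785 - 3717)*3153 = -2916303/785*3153 = -9195103359/785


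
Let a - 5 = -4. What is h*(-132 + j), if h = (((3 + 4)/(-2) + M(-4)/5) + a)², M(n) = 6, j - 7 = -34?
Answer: -26871/100 ≈ -268.71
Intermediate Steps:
j = -27 (j = 7 - 34 = -27)
a = 1 (a = 5 - 4 = 1)
h = 169/100 (h = (((3 + 4)/(-2) + 6/5) + 1)² = ((7*(-½) + 6*(⅕)) + 1)² = ((-7/2 + 6/5) + 1)² = (-23/10 + 1)² = (-13/10)² = 169/100 ≈ 1.6900)
h*(-132 + j) = 169*(-132 - 27)/100 = (169/100)*(-159) = -26871/100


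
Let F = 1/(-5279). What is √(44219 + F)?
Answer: 30*√1369208951/5279 ≈ 210.28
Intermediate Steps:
F = -1/5279 ≈ -0.00018943
√(44219 + F) = √(44219 - 1/5279) = √(233432100/5279) = 30*√1369208951/5279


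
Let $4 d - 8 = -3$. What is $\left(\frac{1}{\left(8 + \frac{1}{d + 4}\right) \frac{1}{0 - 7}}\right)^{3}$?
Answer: $- \frac{3176523}{5088448} \approx -0.62426$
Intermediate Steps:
$d = \frac{5}{4}$ ($d = 2 + \frac{1}{4} \left(-3\right) = 2 - \frac{3}{4} = \frac{5}{4} \approx 1.25$)
$\left(\frac{1}{\left(8 + \frac{1}{d + 4}\right) \frac{1}{0 - 7}}\right)^{3} = \left(\frac{1}{\left(8 + \frac{1}{\frac{5}{4} + 4}\right) \frac{1}{0 - 7}}\right)^{3} = \left(\frac{1}{\left(8 + \frac{1}{\frac{21}{4}}\right) \frac{1}{-7}}\right)^{3} = \left(\frac{1}{\left(8 + \frac{4}{21}\right) \left(- \frac{1}{7}\right)}\right)^{3} = \left(\frac{1}{\frac{172}{21} \left(- \frac{1}{7}\right)}\right)^{3} = \left(\frac{1}{- \frac{172}{147}}\right)^{3} = \left(- \frac{147}{172}\right)^{3} = - \frac{3176523}{5088448}$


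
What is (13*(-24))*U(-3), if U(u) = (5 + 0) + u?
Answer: -624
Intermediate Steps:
U(u) = 5 + u
(13*(-24))*U(-3) = (13*(-24))*(5 - 3) = -312*2 = -624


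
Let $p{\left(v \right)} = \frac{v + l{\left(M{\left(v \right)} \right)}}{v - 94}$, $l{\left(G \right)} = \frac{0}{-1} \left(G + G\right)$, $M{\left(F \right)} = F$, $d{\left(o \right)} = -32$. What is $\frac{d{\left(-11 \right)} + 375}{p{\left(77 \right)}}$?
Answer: $- \frac{833}{11} \approx -75.727$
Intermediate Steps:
$l{\left(G \right)} = 0$ ($l{\left(G \right)} = 0 \left(-1\right) 2 G = 0 \cdot 2 G = 0$)
$p{\left(v \right)} = \frac{v}{-94 + v}$ ($p{\left(v \right)} = \frac{v + 0}{v - 94} = \frac{v}{-94 + v}$)
$\frac{d{\left(-11 \right)} + 375}{p{\left(77 \right)}} = \frac{-32 + 375}{77 \frac{1}{-94 + 77}} = \frac{343}{77 \frac{1}{-17}} = \frac{343}{77 \left(- \frac{1}{17}\right)} = \frac{343}{- \frac{77}{17}} = 343 \left(- \frac{17}{77}\right) = - \frac{833}{11}$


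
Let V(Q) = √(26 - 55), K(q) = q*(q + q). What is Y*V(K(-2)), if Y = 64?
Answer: 64*I*√29 ≈ 344.65*I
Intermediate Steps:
K(q) = 2*q² (K(q) = q*(2*q) = 2*q²)
V(Q) = I*√29 (V(Q) = √(-29) = I*√29)
Y*V(K(-2)) = 64*(I*√29) = 64*I*√29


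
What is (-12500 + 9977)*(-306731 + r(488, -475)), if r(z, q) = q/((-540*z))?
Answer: 13595564394889/17568 ≈ 7.7388e+8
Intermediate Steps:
r(z, q) = -q/(540*z) (r(z, q) = q*(-1/(540*z)) = -q/(540*z))
(-12500 + 9977)*(-306731 + r(488, -475)) = (-12500 + 9977)*(-306731 - 1/540*(-475)/488) = -2523*(-306731 - 1/540*(-475)*1/488) = -2523*(-306731 + 95/52704) = -2523*(-16165950529/52704) = 13595564394889/17568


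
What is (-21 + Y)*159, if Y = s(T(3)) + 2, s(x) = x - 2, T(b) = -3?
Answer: -3816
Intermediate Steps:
s(x) = -2 + x
Y = -3 (Y = (-2 - 3) + 2 = -5 + 2 = -3)
(-21 + Y)*159 = (-21 - 3)*159 = -24*159 = -3816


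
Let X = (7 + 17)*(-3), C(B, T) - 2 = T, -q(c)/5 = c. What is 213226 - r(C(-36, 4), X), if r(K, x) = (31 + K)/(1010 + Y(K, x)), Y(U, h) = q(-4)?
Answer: 219622743/1030 ≈ 2.1323e+5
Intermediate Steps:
q(c) = -5*c
Y(U, h) = 20 (Y(U, h) = -5*(-4) = 20)
C(B, T) = 2 + T
X = -72 (X = 24*(-3) = -72)
r(K, x) = 31/1030 + K/1030 (r(K, x) = (31 + K)/(1010 + 20) = (31 + K)/1030 = (31 + K)*(1/1030) = 31/1030 + K/1030)
213226 - r(C(-36, 4), X) = 213226 - (31/1030 + (2 + 4)/1030) = 213226 - (31/1030 + (1/1030)*6) = 213226 - (31/1030 + 3/515) = 213226 - 1*37/1030 = 213226 - 37/1030 = 219622743/1030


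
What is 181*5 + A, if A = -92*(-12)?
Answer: 2009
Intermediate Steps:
A = 1104
181*5 + A = 181*5 + 1104 = 905 + 1104 = 2009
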